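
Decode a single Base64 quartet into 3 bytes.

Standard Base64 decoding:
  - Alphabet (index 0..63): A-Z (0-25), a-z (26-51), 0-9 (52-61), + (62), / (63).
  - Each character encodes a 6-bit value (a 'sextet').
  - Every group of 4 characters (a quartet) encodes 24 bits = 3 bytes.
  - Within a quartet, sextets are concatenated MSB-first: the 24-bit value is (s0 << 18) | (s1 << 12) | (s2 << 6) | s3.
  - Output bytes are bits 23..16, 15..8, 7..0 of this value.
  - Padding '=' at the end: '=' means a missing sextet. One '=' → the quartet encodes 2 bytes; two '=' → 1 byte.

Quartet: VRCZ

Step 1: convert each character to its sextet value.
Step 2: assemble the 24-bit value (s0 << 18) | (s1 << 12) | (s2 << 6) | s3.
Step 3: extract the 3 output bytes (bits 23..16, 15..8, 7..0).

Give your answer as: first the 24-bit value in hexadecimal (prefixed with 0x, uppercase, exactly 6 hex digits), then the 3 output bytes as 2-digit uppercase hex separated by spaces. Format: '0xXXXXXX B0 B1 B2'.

Sextets: V=21, R=17, C=2, Z=25
24-bit: (21<<18) | (17<<12) | (2<<6) | 25
      = 0x540000 | 0x011000 | 0x000080 | 0x000019
      = 0x551099
Bytes: (v>>16)&0xFF=55, (v>>8)&0xFF=10, v&0xFF=99

Answer: 0x551099 55 10 99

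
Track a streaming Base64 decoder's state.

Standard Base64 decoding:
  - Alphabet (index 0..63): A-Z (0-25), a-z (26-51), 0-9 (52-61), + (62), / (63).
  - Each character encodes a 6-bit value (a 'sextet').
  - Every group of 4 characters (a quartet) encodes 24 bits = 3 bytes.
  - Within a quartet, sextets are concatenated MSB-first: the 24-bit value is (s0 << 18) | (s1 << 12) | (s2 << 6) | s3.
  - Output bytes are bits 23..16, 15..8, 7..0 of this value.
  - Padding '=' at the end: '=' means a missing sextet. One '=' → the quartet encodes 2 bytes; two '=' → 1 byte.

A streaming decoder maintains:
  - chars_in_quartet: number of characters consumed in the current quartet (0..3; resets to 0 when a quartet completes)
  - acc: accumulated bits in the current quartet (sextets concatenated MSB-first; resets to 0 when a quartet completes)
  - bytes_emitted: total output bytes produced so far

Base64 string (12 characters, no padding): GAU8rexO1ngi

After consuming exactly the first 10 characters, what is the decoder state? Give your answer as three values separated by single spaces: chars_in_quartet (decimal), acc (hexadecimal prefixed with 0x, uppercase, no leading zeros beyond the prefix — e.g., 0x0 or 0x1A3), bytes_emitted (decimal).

Answer: 2 0xD67 6

Derivation:
After char 0 ('G'=6): chars_in_quartet=1 acc=0x6 bytes_emitted=0
After char 1 ('A'=0): chars_in_quartet=2 acc=0x180 bytes_emitted=0
After char 2 ('U'=20): chars_in_quartet=3 acc=0x6014 bytes_emitted=0
After char 3 ('8'=60): chars_in_quartet=4 acc=0x18053C -> emit 18 05 3C, reset; bytes_emitted=3
After char 4 ('r'=43): chars_in_quartet=1 acc=0x2B bytes_emitted=3
After char 5 ('e'=30): chars_in_quartet=2 acc=0xADE bytes_emitted=3
After char 6 ('x'=49): chars_in_quartet=3 acc=0x2B7B1 bytes_emitted=3
After char 7 ('O'=14): chars_in_quartet=4 acc=0xADEC4E -> emit AD EC 4E, reset; bytes_emitted=6
After char 8 ('1'=53): chars_in_quartet=1 acc=0x35 bytes_emitted=6
After char 9 ('n'=39): chars_in_quartet=2 acc=0xD67 bytes_emitted=6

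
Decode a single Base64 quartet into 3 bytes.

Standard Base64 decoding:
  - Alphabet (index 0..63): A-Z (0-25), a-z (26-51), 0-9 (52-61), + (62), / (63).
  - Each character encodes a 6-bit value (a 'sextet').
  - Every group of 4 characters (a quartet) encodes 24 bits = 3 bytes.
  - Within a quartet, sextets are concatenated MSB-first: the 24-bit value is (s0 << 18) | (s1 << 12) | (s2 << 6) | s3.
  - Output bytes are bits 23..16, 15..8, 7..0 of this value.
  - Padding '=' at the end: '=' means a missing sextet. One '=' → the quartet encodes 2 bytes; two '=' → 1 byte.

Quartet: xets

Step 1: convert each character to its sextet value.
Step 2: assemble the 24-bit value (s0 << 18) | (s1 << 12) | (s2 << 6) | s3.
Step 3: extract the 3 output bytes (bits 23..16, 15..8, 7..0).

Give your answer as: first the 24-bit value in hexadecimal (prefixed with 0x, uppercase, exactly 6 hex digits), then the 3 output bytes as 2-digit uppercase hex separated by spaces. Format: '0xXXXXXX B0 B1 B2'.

Sextets: x=49, e=30, t=45, s=44
24-bit: (49<<18) | (30<<12) | (45<<6) | 44
      = 0xC40000 | 0x01E000 | 0x000B40 | 0x00002C
      = 0xC5EB6C
Bytes: (v>>16)&0xFF=C5, (v>>8)&0xFF=EB, v&0xFF=6C

Answer: 0xC5EB6C C5 EB 6C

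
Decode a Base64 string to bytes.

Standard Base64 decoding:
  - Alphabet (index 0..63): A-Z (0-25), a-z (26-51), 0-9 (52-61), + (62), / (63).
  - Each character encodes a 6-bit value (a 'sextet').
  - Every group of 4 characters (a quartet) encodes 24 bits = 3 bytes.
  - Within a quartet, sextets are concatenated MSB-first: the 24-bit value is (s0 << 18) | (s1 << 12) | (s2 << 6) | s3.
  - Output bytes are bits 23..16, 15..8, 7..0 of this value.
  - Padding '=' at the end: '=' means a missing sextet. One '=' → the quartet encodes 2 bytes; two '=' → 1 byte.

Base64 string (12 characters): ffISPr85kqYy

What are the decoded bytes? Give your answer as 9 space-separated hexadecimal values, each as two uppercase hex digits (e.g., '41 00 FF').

After char 0 ('f'=31): chars_in_quartet=1 acc=0x1F bytes_emitted=0
After char 1 ('f'=31): chars_in_quartet=2 acc=0x7DF bytes_emitted=0
After char 2 ('I'=8): chars_in_quartet=3 acc=0x1F7C8 bytes_emitted=0
After char 3 ('S'=18): chars_in_quartet=4 acc=0x7DF212 -> emit 7D F2 12, reset; bytes_emitted=3
After char 4 ('P'=15): chars_in_quartet=1 acc=0xF bytes_emitted=3
After char 5 ('r'=43): chars_in_quartet=2 acc=0x3EB bytes_emitted=3
After char 6 ('8'=60): chars_in_quartet=3 acc=0xFAFC bytes_emitted=3
After char 7 ('5'=57): chars_in_quartet=4 acc=0x3EBF39 -> emit 3E BF 39, reset; bytes_emitted=6
After char 8 ('k'=36): chars_in_quartet=1 acc=0x24 bytes_emitted=6
After char 9 ('q'=42): chars_in_quartet=2 acc=0x92A bytes_emitted=6
After char 10 ('Y'=24): chars_in_quartet=3 acc=0x24A98 bytes_emitted=6
After char 11 ('y'=50): chars_in_quartet=4 acc=0x92A632 -> emit 92 A6 32, reset; bytes_emitted=9

Answer: 7D F2 12 3E BF 39 92 A6 32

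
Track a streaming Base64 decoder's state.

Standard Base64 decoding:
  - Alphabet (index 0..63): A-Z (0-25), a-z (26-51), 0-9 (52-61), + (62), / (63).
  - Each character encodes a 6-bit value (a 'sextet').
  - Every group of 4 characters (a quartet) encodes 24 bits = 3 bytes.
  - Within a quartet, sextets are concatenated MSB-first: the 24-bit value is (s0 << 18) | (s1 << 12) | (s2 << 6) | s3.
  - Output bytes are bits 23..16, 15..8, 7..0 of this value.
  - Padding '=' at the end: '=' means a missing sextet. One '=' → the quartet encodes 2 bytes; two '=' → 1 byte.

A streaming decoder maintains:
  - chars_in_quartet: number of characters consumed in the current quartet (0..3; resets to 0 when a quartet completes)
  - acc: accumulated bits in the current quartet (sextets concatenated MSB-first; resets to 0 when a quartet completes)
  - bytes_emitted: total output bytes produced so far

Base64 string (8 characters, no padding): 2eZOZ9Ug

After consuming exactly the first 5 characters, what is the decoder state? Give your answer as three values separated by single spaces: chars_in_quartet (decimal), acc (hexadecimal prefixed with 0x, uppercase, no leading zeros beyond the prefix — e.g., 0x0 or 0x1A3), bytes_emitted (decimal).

After char 0 ('2'=54): chars_in_quartet=1 acc=0x36 bytes_emitted=0
After char 1 ('e'=30): chars_in_quartet=2 acc=0xD9E bytes_emitted=0
After char 2 ('Z'=25): chars_in_quartet=3 acc=0x36799 bytes_emitted=0
After char 3 ('O'=14): chars_in_quartet=4 acc=0xD9E64E -> emit D9 E6 4E, reset; bytes_emitted=3
After char 4 ('Z'=25): chars_in_quartet=1 acc=0x19 bytes_emitted=3

Answer: 1 0x19 3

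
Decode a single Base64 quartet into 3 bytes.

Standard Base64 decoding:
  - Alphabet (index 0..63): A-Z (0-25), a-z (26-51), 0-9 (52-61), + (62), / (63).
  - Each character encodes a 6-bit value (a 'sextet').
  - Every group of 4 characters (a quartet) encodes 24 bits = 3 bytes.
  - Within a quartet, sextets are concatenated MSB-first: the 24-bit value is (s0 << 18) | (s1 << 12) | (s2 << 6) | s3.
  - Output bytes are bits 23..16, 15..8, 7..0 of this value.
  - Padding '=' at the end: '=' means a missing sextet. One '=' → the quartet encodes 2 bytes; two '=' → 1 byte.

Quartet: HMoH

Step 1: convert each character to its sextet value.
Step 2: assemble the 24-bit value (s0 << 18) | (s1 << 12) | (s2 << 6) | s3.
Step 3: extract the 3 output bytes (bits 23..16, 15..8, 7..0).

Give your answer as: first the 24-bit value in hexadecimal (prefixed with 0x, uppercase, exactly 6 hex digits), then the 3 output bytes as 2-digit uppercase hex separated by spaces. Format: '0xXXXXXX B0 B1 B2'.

Answer: 0x1CCA07 1C CA 07

Derivation:
Sextets: H=7, M=12, o=40, H=7
24-bit: (7<<18) | (12<<12) | (40<<6) | 7
      = 0x1C0000 | 0x00C000 | 0x000A00 | 0x000007
      = 0x1CCA07
Bytes: (v>>16)&0xFF=1C, (v>>8)&0xFF=CA, v&0xFF=07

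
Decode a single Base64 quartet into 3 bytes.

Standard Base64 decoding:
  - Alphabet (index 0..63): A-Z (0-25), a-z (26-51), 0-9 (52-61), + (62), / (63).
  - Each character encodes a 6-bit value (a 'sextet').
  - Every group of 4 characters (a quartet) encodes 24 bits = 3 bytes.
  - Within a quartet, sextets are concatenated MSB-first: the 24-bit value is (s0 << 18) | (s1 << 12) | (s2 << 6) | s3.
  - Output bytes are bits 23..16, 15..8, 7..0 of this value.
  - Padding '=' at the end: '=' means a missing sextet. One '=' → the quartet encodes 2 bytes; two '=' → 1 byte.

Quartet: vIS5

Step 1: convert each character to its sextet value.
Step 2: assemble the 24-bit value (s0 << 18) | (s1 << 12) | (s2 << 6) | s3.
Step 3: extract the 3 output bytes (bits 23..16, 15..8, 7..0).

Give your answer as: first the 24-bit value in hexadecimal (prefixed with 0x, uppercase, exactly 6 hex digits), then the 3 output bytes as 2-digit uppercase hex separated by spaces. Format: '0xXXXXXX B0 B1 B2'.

Answer: 0xBC84B9 BC 84 B9

Derivation:
Sextets: v=47, I=8, S=18, 5=57
24-bit: (47<<18) | (8<<12) | (18<<6) | 57
      = 0xBC0000 | 0x008000 | 0x000480 | 0x000039
      = 0xBC84B9
Bytes: (v>>16)&0xFF=BC, (v>>8)&0xFF=84, v&0xFF=B9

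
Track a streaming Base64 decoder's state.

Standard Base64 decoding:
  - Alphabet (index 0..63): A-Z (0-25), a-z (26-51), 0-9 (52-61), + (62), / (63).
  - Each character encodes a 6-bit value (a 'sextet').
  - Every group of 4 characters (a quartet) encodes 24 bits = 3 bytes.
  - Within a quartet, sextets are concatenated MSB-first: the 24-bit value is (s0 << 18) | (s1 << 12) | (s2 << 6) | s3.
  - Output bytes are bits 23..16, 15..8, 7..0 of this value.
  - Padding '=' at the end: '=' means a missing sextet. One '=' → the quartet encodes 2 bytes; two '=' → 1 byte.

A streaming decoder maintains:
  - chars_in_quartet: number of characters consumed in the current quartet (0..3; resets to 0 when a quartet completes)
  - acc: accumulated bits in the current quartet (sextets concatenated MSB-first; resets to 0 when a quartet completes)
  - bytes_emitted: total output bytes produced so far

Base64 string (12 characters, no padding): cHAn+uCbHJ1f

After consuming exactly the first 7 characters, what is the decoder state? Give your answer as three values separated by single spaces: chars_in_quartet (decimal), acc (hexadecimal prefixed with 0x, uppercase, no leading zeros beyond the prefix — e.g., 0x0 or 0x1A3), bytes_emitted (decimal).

After char 0 ('c'=28): chars_in_quartet=1 acc=0x1C bytes_emitted=0
After char 1 ('H'=7): chars_in_quartet=2 acc=0x707 bytes_emitted=0
After char 2 ('A'=0): chars_in_quartet=3 acc=0x1C1C0 bytes_emitted=0
After char 3 ('n'=39): chars_in_quartet=4 acc=0x707027 -> emit 70 70 27, reset; bytes_emitted=3
After char 4 ('+'=62): chars_in_quartet=1 acc=0x3E bytes_emitted=3
After char 5 ('u'=46): chars_in_quartet=2 acc=0xFAE bytes_emitted=3
After char 6 ('C'=2): chars_in_quartet=3 acc=0x3EB82 bytes_emitted=3

Answer: 3 0x3EB82 3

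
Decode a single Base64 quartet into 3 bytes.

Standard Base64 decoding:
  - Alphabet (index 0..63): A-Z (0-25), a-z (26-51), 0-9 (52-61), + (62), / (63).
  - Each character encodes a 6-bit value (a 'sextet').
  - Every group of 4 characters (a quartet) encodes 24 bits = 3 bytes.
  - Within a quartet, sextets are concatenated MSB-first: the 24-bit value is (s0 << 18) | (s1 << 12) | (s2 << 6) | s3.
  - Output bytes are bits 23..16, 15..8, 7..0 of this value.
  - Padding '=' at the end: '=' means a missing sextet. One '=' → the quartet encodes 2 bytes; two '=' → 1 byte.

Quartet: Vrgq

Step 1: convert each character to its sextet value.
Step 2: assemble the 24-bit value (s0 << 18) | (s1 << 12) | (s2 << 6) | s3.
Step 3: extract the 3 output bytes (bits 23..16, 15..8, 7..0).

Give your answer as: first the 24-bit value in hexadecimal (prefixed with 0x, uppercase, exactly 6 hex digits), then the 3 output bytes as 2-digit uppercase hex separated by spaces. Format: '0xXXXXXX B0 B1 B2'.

Sextets: V=21, r=43, g=32, q=42
24-bit: (21<<18) | (43<<12) | (32<<6) | 42
      = 0x540000 | 0x02B000 | 0x000800 | 0x00002A
      = 0x56B82A
Bytes: (v>>16)&0xFF=56, (v>>8)&0xFF=B8, v&0xFF=2A

Answer: 0x56B82A 56 B8 2A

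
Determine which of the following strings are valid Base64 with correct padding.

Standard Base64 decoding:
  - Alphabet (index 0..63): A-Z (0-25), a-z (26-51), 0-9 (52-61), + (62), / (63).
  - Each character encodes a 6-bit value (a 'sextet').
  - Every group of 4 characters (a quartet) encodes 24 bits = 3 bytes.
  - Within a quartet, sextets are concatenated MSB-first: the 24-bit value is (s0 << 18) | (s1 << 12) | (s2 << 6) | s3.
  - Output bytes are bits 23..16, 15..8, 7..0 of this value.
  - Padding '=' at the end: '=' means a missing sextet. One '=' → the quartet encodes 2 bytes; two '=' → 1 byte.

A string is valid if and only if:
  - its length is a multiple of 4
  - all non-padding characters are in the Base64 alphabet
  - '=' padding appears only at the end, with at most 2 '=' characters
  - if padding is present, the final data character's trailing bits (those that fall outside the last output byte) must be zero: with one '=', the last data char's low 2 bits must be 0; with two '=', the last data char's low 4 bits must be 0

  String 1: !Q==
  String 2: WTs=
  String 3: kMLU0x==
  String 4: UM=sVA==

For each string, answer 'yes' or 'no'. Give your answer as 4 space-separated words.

Answer: no yes no no

Derivation:
String 1: '!Q==' → invalid (bad char(s): ['!'])
String 2: 'WTs=' → valid
String 3: 'kMLU0x==' → invalid (bad trailing bits)
String 4: 'UM=sVA==' → invalid (bad char(s): ['=']; '=' in middle)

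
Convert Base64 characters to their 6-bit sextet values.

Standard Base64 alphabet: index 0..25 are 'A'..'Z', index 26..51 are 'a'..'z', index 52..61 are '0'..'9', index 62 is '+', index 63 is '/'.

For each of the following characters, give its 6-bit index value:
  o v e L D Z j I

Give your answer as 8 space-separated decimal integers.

Answer: 40 47 30 11 3 25 35 8

Derivation:
'o': a..z range, 26 + ord('o') − ord('a') = 40
'v': a..z range, 26 + ord('v') − ord('a') = 47
'e': a..z range, 26 + ord('e') − ord('a') = 30
'L': A..Z range, ord('L') − ord('A') = 11
'D': A..Z range, ord('D') − ord('A') = 3
'Z': A..Z range, ord('Z') − ord('A') = 25
'j': a..z range, 26 + ord('j') − ord('a') = 35
'I': A..Z range, ord('I') − ord('A') = 8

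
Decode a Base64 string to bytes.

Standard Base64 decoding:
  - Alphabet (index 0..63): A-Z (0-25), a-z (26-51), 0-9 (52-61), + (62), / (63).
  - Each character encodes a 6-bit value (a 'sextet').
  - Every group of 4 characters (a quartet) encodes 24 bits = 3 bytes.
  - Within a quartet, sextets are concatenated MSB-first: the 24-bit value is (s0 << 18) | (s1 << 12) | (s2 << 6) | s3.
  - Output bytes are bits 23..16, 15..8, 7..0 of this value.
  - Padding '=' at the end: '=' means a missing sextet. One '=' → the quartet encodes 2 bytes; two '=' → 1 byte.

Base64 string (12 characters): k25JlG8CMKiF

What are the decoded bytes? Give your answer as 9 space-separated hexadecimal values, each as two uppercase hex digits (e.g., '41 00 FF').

Answer: 93 6E 49 94 6F 02 30 A8 85

Derivation:
After char 0 ('k'=36): chars_in_quartet=1 acc=0x24 bytes_emitted=0
After char 1 ('2'=54): chars_in_quartet=2 acc=0x936 bytes_emitted=0
After char 2 ('5'=57): chars_in_quartet=3 acc=0x24DB9 bytes_emitted=0
After char 3 ('J'=9): chars_in_quartet=4 acc=0x936E49 -> emit 93 6E 49, reset; bytes_emitted=3
After char 4 ('l'=37): chars_in_quartet=1 acc=0x25 bytes_emitted=3
After char 5 ('G'=6): chars_in_quartet=2 acc=0x946 bytes_emitted=3
After char 6 ('8'=60): chars_in_quartet=3 acc=0x251BC bytes_emitted=3
After char 7 ('C'=2): chars_in_quartet=4 acc=0x946F02 -> emit 94 6F 02, reset; bytes_emitted=6
After char 8 ('M'=12): chars_in_quartet=1 acc=0xC bytes_emitted=6
After char 9 ('K'=10): chars_in_quartet=2 acc=0x30A bytes_emitted=6
After char 10 ('i'=34): chars_in_quartet=3 acc=0xC2A2 bytes_emitted=6
After char 11 ('F'=5): chars_in_quartet=4 acc=0x30A885 -> emit 30 A8 85, reset; bytes_emitted=9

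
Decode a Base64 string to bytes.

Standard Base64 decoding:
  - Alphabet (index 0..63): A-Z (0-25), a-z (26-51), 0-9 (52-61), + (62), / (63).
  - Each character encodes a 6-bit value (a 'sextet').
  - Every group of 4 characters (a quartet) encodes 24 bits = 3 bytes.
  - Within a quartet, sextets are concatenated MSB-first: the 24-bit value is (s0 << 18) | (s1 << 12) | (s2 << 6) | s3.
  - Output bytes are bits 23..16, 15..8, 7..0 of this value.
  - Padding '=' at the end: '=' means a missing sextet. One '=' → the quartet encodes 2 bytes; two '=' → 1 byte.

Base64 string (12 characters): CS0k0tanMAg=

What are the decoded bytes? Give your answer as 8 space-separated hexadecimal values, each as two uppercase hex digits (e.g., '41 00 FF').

Answer: 09 2D 24 D2 D6 A7 30 08

Derivation:
After char 0 ('C'=2): chars_in_quartet=1 acc=0x2 bytes_emitted=0
After char 1 ('S'=18): chars_in_quartet=2 acc=0x92 bytes_emitted=0
After char 2 ('0'=52): chars_in_quartet=3 acc=0x24B4 bytes_emitted=0
After char 3 ('k'=36): chars_in_quartet=4 acc=0x92D24 -> emit 09 2D 24, reset; bytes_emitted=3
After char 4 ('0'=52): chars_in_quartet=1 acc=0x34 bytes_emitted=3
After char 5 ('t'=45): chars_in_quartet=2 acc=0xD2D bytes_emitted=3
After char 6 ('a'=26): chars_in_quartet=3 acc=0x34B5A bytes_emitted=3
After char 7 ('n'=39): chars_in_quartet=4 acc=0xD2D6A7 -> emit D2 D6 A7, reset; bytes_emitted=6
After char 8 ('M'=12): chars_in_quartet=1 acc=0xC bytes_emitted=6
After char 9 ('A'=0): chars_in_quartet=2 acc=0x300 bytes_emitted=6
After char 10 ('g'=32): chars_in_quartet=3 acc=0xC020 bytes_emitted=6
Padding '=': partial quartet acc=0xC020 -> emit 30 08; bytes_emitted=8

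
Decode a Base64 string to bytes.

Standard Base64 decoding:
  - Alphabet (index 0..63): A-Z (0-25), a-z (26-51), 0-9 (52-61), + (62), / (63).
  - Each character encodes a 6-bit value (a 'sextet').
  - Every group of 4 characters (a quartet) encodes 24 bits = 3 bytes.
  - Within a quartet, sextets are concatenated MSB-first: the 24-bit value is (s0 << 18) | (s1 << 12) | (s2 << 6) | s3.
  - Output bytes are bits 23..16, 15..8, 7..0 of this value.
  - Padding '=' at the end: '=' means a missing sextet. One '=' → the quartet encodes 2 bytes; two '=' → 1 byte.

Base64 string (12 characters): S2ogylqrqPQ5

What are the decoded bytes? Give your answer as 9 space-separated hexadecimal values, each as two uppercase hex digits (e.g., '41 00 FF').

Answer: 4B 6A 20 CA 5A AB A8 F4 39

Derivation:
After char 0 ('S'=18): chars_in_quartet=1 acc=0x12 bytes_emitted=0
After char 1 ('2'=54): chars_in_quartet=2 acc=0x4B6 bytes_emitted=0
After char 2 ('o'=40): chars_in_quartet=3 acc=0x12DA8 bytes_emitted=0
After char 3 ('g'=32): chars_in_quartet=4 acc=0x4B6A20 -> emit 4B 6A 20, reset; bytes_emitted=3
After char 4 ('y'=50): chars_in_quartet=1 acc=0x32 bytes_emitted=3
After char 5 ('l'=37): chars_in_quartet=2 acc=0xCA5 bytes_emitted=3
After char 6 ('q'=42): chars_in_quartet=3 acc=0x3296A bytes_emitted=3
After char 7 ('r'=43): chars_in_quartet=4 acc=0xCA5AAB -> emit CA 5A AB, reset; bytes_emitted=6
After char 8 ('q'=42): chars_in_quartet=1 acc=0x2A bytes_emitted=6
After char 9 ('P'=15): chars_in_quartet=2 acc=0xA8F bytes_emitted=6
After char 10 ('Q'=16): chars_in_quartet=3 acc=0x2A3D0 bytes_emitted=6
After char 11 ('5'=57): chars_in_quartet=4 acc=0xA8F439 -> emit A8 F4 39, reset; bytes_emitted=9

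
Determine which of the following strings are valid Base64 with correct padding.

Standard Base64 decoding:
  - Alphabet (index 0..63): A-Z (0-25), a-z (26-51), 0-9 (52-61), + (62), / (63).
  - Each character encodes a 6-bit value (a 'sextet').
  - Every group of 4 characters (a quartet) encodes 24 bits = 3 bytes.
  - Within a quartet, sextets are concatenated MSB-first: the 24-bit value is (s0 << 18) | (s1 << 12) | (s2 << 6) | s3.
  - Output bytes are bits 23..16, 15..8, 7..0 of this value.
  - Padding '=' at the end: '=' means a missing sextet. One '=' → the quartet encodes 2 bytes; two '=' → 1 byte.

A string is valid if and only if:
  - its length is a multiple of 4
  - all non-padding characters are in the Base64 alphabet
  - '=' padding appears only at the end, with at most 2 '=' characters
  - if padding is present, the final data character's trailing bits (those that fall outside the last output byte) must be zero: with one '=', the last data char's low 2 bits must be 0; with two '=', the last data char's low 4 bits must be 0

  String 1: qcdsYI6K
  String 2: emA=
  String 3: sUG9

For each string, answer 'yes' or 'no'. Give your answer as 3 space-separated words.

String 1: 'qcdsYI6K' → valid
String 2: 'emA=' → valid
String 3: 'sUG9' → valid

Answer: yes yes yes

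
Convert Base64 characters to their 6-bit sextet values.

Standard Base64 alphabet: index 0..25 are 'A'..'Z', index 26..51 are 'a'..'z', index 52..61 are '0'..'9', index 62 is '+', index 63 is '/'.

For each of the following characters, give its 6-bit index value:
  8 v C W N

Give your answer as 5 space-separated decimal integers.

Answer: 60 47 2 22 13

Derivation:
'8': 0..9 range, 52 + ord('8') − ord('0') = 60
'v': a..z range, 26 + ord('v') − ord('a') = 47
'C': A..Z range, ord('C') − ord('A') = 2
'W': A..Z range, ord('W') − ord('A') = 22
'N': A..Z range, ord('N') − ord('A') = 13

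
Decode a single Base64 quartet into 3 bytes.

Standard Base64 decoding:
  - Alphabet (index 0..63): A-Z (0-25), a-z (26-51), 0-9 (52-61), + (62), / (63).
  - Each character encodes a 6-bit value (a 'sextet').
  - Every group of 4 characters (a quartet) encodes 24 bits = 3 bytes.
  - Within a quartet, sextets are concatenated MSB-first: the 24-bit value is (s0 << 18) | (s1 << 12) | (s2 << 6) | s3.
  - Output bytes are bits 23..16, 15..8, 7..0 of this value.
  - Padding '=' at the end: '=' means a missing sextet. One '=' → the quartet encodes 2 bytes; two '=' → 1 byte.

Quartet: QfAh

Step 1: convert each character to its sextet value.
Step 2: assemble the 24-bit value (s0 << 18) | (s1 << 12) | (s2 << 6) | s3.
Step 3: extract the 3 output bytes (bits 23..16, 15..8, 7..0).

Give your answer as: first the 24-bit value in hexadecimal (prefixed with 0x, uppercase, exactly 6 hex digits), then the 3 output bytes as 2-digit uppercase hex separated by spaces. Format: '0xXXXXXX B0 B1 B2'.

Sextets: Q=16, f=31, A=0, h=33
24-bit: (16<<18) | (31<<12) | (0<<6) | 33
      = 0x400000 | 0x01F000 | 0x000000 | 0x000021
      = 0x41F021
Bytes: (v>>16)&0xFF=41, (v>>8)&0xFF=F0, v&0xFF=21

Answer: 0x41F021 41 F0 21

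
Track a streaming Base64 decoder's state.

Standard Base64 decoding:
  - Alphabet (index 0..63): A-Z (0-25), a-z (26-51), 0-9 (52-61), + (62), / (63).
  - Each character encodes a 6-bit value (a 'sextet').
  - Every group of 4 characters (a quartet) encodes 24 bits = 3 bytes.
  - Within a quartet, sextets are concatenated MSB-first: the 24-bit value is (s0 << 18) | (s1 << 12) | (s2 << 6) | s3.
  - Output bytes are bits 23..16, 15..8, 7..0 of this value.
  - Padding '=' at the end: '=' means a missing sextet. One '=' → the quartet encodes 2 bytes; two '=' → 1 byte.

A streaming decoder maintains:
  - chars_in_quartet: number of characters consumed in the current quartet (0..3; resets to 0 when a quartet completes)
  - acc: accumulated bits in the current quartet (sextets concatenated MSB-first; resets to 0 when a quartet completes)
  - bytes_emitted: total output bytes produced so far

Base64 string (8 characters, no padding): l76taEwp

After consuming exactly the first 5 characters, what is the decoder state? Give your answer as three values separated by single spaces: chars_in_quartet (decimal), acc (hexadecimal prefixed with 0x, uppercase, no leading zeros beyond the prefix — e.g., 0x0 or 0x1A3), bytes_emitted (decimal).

Answer: 1 0x1A 3

Derivation:
After char 0 ('l'=37): chars_in_quartet=1 acc=0x25 bytes_emitted=0
After char 1 ('7'=59): chars_in_quartet=2 acc=0x97B bytes_emitted=0
After char 2 ('6'=58): chars_in_quartet=3 acc=0x25EFA bytes_emitted=0
After char 3 ('t'=45): chars_in_quartet=4 acc=0x97BEAD -> emit 97 BE AD, reset; bytes_emitted=3
After char 4 ('a'=26): chars_in_quartet=1 acc=0x1A bytes_emitted=3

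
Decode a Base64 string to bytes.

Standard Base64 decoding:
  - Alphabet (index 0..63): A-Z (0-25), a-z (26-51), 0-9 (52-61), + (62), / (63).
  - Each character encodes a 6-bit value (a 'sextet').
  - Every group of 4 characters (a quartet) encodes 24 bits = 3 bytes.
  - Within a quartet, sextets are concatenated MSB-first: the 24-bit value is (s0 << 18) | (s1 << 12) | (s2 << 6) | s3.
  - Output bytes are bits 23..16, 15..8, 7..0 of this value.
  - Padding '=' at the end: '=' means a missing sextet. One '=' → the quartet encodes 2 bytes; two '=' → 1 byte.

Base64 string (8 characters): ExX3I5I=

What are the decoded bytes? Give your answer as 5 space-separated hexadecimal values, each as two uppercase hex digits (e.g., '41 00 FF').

Answer: 13 15 F7 23 92

Derivation:
After char 0 ('E'=4): chars_in_quartet=1 acc=0x4 bytes_emitted=0
After char 1 ('x'=49): chars_in_quartet=2 acc=0x131 bytes_emitted=0
After char 2 ('X'=23): chars_in_quartet=3 acc=0x4C57 bytes_emitted=0
After char 3 ('3'=55): chars_in_quartet=4 acc=0x1315F7 -> emit 13 15 F7, reset; bytes_emitted=3
After char 4 ('I'=8): chars_in_quartet=1 acc=0x8 bytes_emitted=3
After char 5 ('5'=57): chars_in_quartet=2 acc=0x239 bytes_emitted=3
After char 6 ('I'=8): chars_in_quartet=3 acc=0x8E48 bytes_emitted=3
Padding '=': partial quartet acc=0x8E48 -> emit 23 92; bytes_emitted=5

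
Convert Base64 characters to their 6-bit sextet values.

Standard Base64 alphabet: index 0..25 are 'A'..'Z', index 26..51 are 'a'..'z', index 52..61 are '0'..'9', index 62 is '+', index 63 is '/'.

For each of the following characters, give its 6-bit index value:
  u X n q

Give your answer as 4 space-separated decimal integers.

Answer: 46 23 39 42

Derivation:
'u': a..z range, 26 + ord('u') − ord('a') = 46
'X': A..Z range, ord('X') − ord('A') = 23
'n': a..z range, 26 + ord('n') − ord('a') = 39
'q': a..z range, 26 + ord('q') − ord('a') = 42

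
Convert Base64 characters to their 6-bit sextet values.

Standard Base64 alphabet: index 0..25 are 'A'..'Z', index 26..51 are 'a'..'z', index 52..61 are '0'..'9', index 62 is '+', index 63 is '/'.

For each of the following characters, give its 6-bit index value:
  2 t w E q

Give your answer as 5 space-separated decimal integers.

Answer: 54 45 48 4 42

Derivation:
'2': 0..9 range, 52 + ord('2') − ord('0') = 54
't': a..z range, 26 + ord('t') − ord('a') = 45
'w': a..z range, 26 + ord('w') − ord('a') = 48
'E': A..Z range, ord('E') − ord('A') = 4
'q': a..z range, 26 + ord('q') − ord('a') = 42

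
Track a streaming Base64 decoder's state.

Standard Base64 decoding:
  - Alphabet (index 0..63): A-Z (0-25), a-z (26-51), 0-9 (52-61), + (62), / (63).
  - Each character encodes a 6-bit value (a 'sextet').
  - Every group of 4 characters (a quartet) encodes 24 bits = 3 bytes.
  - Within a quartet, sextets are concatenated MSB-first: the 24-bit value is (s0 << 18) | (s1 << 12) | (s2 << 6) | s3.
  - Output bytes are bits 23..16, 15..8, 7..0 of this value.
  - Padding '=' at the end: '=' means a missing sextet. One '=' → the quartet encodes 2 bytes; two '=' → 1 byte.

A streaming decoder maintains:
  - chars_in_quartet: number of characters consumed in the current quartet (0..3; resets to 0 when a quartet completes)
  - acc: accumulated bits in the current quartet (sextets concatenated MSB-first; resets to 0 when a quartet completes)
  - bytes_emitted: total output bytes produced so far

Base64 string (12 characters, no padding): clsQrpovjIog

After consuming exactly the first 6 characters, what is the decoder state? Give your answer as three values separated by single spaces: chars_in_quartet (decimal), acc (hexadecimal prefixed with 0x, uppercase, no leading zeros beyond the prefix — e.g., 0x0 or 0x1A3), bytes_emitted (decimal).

Answer: 2 0xAE9 3

Derivation:
After char 0 ('c'=28): chars_in_quartet=1 acc=0x1C bytes_emitted=0
After char 1 ('l'=37): chars_in_quartet=2 acc=0x725 bytes_emitted=0
After char 2 ('s'=44): chars_in_quartet=3 acc=0x1C96C bytes_emitted=0
After char 3 ('Q'=16): chars_in_quartet=4 acc=0x725B10 -> emit 72 5B 10, reset; bytes_emitted=3
After char 4 ('r'=43): chars_in_quartet=1 acc=0x2B bytes_emitted=3
After char 5 ('p'=41): chars_in_quartet=2 acc=0xAE9 bytes_emitted=3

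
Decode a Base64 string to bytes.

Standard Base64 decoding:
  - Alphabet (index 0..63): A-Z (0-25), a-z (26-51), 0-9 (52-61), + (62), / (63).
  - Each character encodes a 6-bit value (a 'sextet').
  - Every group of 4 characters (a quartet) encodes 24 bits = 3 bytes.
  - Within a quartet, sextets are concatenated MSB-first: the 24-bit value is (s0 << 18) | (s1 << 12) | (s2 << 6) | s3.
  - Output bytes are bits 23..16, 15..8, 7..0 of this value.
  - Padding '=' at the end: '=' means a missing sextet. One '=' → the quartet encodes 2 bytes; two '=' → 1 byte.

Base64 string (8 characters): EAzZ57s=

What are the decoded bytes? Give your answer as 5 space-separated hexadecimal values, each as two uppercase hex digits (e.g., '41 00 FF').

After char 0 ('E'=4): chars_in_quartet=1 acc=0x4 bytes_emitted=0
After char 1 ('A'=0): chars_in_quartet=2 acc=0x100 bytes_emitted=0
After char 2 ('z'=51): chars_in_quartet=3 acc=0x4033 bytes_emitted=0
After char 3 ('Z'=25): chars_in_quartet=4 acc=0x100CD9 -> emit 10 0C D9, reset; bytes_emitted=3
After char 4 ('5'=57): chars_in_quartet=1 acc=0x39 bytes_emitted=3
After char 5 ('7'=59): chars_in_quartet=2 acc=0xE7B bytes_emitted=3
After char 6 ('s'=44): chars_in_quartet=3 acc=0x39EEC bytes_emitted=3
Padding '=': partial quartet acc=0x39EEC -> emit E7 BB; bytes_emitted=5

Answer: 10 0C D9 E7 BB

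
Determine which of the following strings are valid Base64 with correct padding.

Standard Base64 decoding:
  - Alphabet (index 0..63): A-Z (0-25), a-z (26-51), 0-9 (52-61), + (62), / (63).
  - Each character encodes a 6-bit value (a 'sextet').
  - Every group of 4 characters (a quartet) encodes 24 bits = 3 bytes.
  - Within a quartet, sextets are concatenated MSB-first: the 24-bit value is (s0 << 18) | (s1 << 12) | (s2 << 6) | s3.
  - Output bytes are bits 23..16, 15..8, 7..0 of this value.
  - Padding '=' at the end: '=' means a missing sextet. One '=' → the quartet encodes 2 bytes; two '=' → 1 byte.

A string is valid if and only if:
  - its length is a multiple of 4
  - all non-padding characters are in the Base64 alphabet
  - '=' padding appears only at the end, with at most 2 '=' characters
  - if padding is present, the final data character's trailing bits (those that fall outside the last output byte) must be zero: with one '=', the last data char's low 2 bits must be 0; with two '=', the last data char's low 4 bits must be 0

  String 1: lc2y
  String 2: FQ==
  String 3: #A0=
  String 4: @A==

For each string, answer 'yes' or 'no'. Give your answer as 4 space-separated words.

Answer: yes yes no no

Derivation:
String 1: 'lc2y' → valid
String 2: 'FQ==' → valid
String 3: '#A0=' → invalid (bad char(s): ['#'])
String 4: '@A==' → invalid (bad char(s): ['@'])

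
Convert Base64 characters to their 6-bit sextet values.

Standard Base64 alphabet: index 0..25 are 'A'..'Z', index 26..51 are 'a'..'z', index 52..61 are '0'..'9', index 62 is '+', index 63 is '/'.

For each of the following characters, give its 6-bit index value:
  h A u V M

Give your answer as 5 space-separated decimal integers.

'h': a..z range, 26 + ord('h') − ord('a') = 33
'A': A..Z range, ord('A') − ord('A') = 0
'u': a..z range, 26 + ord('u') − ord('a') = 46
'V': A..Z range, ord('V') − ord('A') = 21
'M': A..Z range, ord('M') − ord('A') = 12

Answer: 33 0 46 21 12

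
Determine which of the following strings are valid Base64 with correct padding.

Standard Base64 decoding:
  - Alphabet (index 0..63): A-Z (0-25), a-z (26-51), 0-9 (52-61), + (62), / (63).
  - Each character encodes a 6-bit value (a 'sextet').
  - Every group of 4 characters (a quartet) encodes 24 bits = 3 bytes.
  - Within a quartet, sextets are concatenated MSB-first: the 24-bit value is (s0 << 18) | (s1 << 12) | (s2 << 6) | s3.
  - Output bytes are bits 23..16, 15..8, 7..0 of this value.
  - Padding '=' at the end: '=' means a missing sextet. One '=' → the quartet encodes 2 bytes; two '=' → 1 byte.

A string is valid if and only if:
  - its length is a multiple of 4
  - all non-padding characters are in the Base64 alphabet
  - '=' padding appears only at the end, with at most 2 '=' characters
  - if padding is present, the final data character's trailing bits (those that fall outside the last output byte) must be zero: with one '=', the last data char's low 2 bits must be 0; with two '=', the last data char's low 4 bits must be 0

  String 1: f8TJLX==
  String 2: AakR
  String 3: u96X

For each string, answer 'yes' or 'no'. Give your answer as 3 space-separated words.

String 1: 'f8TJLX==' → invalid (bad trailing bits)
String 2: 'AakR' → valid
String 3: 'u96X' → valid

Answer: no yes yes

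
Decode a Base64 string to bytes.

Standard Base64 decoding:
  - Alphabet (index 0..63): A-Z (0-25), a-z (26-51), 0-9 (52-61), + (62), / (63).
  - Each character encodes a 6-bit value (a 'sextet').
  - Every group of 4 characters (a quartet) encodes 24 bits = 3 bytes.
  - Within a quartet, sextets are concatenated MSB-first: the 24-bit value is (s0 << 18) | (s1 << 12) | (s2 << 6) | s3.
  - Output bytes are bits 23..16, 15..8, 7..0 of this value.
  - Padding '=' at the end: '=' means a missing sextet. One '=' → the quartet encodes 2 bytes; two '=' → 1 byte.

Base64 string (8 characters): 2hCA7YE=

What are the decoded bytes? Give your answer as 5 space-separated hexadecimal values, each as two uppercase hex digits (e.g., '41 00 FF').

Answer: DA 10 80 ED 81

Derivation:
After char 0 ('2'=54): chars_in_quartet=1 acc=0x36 bytes_emitted=0
After char 1 ('h'=33): chars_in_quartet=2 acc=0xDA1 bytes_emitted=0
After char 2 ('C'=2): chars_in_quartet=3 acc=0x36842 bytes_emitted=0
After char 3 ('A'=0): chars_in_quartet=4 acc=0xDA1080 -> emit DA 10 80, reset; bytes_emitted=3
After char 4 ('7'=59): chars_in_quartet=1 acc=0x3B bytes_emitted=3
After char 5 ('Y'=24): chars_in_quartet=2 acc=0xED8 bytes_emitted=3
After char 6 ('E'=4): chars_in_quartet=3 acc=0x3B604 bytes_emitted=3
Padding '=': partial quartet acc=0x3B604 -> emit ED 81; bytes_emitted=5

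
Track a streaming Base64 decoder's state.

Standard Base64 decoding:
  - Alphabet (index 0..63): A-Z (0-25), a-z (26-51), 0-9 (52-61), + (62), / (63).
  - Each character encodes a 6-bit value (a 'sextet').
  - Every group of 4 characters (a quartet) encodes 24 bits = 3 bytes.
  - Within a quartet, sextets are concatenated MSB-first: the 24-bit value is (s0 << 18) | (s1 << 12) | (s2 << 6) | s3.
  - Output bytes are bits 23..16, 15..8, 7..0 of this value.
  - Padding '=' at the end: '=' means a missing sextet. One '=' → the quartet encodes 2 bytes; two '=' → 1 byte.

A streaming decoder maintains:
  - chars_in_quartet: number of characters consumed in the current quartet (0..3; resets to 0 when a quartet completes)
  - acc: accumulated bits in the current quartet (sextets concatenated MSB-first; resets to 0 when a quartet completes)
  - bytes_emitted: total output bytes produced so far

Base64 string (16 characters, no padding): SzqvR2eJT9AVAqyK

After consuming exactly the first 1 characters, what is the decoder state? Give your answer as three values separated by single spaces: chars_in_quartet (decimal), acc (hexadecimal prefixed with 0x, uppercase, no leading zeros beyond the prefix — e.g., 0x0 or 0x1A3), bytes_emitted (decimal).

After char 0 ('S'=18): chars_in_quartet=1 acc=0x12 bytes_emitted=0

Answer: 1 0x12 0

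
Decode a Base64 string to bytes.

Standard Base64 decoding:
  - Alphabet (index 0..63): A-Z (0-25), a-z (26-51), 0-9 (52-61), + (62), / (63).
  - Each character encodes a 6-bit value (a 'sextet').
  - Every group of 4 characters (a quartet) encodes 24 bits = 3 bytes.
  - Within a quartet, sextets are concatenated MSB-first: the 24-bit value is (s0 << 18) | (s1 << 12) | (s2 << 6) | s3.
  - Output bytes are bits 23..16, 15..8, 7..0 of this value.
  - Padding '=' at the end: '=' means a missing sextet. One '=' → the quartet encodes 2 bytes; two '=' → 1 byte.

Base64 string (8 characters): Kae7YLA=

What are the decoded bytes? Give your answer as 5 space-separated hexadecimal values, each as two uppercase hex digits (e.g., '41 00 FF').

Answer: 29 A7 BB 60 B0

Derivation:
After char 0 ('K'=10): chars_in_quartet=1 acc=0xA bytes_emitted=0
After char 1 ('a'=26): chars_in_quartet=2 acc=0x29A bytes_emitted=0
After char 2 ('e'=30): chars_in_quartet=3 acc=0xA69E bytes_emitted=0
After char 3 ('7'=59): chars_in_quartet=4 acc=0x29A7BB -> emit 29 A7 BB, reset; bytes_emitted=3
After char 4 ('Y'=24): chars_in_quartet=1 acc=0x18 bytes_emitted=3
After char 5 ('L'=11): chars_in_quartet=2 acc=0x60B bytes_emitted=3
After char 6 ('A'=0): chars_in_quartet=3 acc=0x182C0 bytes_emitted=3
Padding '=': partial quartet acc=0x182C0 -> emit 60 B0; bytes_emitted=5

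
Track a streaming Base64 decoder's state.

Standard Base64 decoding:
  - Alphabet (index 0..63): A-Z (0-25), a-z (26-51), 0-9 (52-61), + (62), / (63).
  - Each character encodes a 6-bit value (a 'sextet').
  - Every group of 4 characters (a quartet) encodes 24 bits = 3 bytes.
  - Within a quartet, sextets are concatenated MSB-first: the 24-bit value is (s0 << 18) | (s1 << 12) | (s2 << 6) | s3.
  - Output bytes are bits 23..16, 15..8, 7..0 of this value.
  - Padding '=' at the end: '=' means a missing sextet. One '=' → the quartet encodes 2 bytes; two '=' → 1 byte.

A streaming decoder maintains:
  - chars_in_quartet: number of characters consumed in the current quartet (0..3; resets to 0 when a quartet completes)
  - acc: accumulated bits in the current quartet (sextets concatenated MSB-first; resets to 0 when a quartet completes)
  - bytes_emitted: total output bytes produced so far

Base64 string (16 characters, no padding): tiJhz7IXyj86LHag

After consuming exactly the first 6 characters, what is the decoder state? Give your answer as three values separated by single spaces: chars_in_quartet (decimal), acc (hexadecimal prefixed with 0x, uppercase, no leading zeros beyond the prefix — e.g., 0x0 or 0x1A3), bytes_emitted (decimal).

Answer: 2 0xCFB 3

Derivation:
After char 0 ('t'=45): chars_in_quartet=1 acc=0x2D bytes_emitted=0
After char 1 ('i'=34): chars_in_quartet=2 acc=0xB62 bytes_emitted=0
After char 2 ('J'=9): chars_in_quartet=3 acc=0x2D889 bytes_emitted=0
After char 3 ('h'=33): chars_in_quartet=4 acc=0xB62261 -> emit B6 22 61, reset; bytes_emitted=3
After char 4 ('z'=51): chars_in_quartet=1 acc=0x33 bytes_emitted=3
After char 5 ('7'=59): chars_in_quartet=2 acc=0xCFB bytes_emitted=3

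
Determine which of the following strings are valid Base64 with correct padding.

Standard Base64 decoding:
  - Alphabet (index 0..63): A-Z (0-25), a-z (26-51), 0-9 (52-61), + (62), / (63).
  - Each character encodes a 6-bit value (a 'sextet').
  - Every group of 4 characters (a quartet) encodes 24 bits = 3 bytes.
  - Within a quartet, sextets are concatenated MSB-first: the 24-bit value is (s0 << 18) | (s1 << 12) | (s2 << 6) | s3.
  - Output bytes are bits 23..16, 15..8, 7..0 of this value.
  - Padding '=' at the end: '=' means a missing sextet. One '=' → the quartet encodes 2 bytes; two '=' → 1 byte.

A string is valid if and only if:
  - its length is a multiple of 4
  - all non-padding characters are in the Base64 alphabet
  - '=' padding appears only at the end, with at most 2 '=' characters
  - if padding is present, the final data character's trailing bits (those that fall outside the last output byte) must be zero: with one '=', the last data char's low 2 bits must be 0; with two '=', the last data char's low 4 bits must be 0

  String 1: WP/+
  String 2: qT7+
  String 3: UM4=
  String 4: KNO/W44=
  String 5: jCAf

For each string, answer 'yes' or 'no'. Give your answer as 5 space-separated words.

String 1: 'WP/+' → valid
String 2: 'qT7+' → valid
String 3: 'UM4=' → valid
String 4: 'KNO/W44=' → valid
String 5: 'jCAf' → valid

Answer: yes yes yes yes yes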